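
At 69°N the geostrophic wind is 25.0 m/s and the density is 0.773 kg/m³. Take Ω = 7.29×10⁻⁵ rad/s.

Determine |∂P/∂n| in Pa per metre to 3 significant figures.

Coriolis parameter at 69°N:
f = 2Ω sin φ = 2 × 7.29×10⁻⁵ × sin 69° = 1.36×10⁻⁴ s⁻¹
Geostrophic balance rearranged: |∂P/∂n| = f ρ V_g
|∂P/∂n| = 1.36×10⁻⁴ × 0.773 × 25.0 = 2.63×10⁻³ Pa/m

2.63×10⁻³ Pa/m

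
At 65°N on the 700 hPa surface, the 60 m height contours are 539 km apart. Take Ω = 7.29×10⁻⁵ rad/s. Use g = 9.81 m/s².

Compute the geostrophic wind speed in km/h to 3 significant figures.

29.8 km/h

Coriolis parameter at 65°N:
f = 2Ω sin φ = 2 × 7.29×10⁻⁵ × sin 65° = 1.32×10⁻⁴ s⁻¹
Height gradient: |∂Z/∂n| = 60 m / 539000 m = 1.11×10⁻⁴
On a pressure surface, geostrophic balance gives V_g = (g/f)|∂Z/∂n|:
V_g = 9.81 × 1.11×10⁻⁴ / 1.32×10⁻⁴ = 8.26 m/s
Converting: 8.26 m/s × 3.6 = 29.8 km/h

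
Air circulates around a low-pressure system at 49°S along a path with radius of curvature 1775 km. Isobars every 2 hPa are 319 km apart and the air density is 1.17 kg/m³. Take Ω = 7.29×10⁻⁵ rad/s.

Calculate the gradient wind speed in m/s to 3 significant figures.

4.75 m/s

Coriolis parameter at 49°S:
f = 2Ω sin φ = 2 × 7.29×10⁻⁵ × sin 49° = 1.10×10⁻⁴ s⁻¹
Pressure gradient: |∂P/∂n| = 200 Pa / 319000 m = 6.27×10⁻⁴ Pa/m
Geostrophic speed: V_g = |∂P/∂n|/(fρ) = 6.27×10⁻⁴/(1.10×10⁻⁴ × 1.17) = 4.87 m/s
Around a low, centrifugal force acts outward with Coriolis, so pressure-gradient force balances both:
(1/ρ)|∂P/∂n| = fV + V²/R  →  V² + fR·V − fR·V_g = 0
With fR = 1.10×10⁻⁴ × 1775×10³ m = 195 m/s:
V = [−fR + √((fR)² + 4 fR V_g)]/2 = [−195 + √(195² + 4×195×4.87)]/2 = 4.75 m/s
Subgeostrophic (V < V_g = 4.87 m/s), as expected around a low.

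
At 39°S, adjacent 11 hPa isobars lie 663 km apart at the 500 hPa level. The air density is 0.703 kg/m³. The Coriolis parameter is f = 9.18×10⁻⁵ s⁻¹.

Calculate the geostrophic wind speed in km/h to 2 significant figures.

Pressure gradient: |∂P/∂n| = 1100 Pa / 663000 m = 1.66×10⁻³ Pa/m
Geostrophic balance (pressure-gradient force = Coriolis force):
V_g = (1/(fρ)) |∂P/∂n| = 1.66×10⁻³ / (9.18×10⁻⁵ × 0.703) = 25.7 m/s
Converting: 25.7 m/s × 3.6 = 93 km/h

93 km/h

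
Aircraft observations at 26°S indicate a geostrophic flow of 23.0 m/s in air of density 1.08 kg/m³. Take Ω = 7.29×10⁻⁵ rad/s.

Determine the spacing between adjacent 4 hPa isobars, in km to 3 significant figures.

Coriolis parameter at 26°S:
f = 2Ω sin φ = 2 × 7.29×10⁻⁵ × sin 26° = 6.39×10⁻⁵ s⁻¹
Geostrophic balance rearranged: |∂P/∂n| = f ρ V_g
|∂P/∂n| = 6.39×10⁻⁵ × 1.08 × 23.0 = 1.59×10⁻³ Pa/m
Isobar spacing: Δn = ΔP/|∂P/∂n| = 400 Pa / 1.59×10⁻³ Pa/m = 251947 m ≈ 252 km

252 km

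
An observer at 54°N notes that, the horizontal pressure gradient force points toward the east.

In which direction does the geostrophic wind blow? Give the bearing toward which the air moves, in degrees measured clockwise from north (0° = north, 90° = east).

180°

The pressure-gradient force points toward the east (bearing 090°).
Geostrophic balance: in the Northern Hemisphere the Coriolis force deflects motion to the right, so the geostrophic wind blows 90° to the right of the pressure-gradient force (low pressure on the left).
Rotating 090° by 90° clockwise gives 180° — the wind blows toward the south.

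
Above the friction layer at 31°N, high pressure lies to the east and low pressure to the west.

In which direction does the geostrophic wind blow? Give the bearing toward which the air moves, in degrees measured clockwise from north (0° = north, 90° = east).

The pressure-gradient force points toward the west (bearing 270°).
Geostrophic balance: in the Northern Hemisphere the Coriolis force deflects motion to the right, so the geostrophic wind blows 90° to the right of the pressure-gradient force (low pressure on the left).
Rotating 270° by 90° clockwise gives 000° — the wind blows toward the north.

000°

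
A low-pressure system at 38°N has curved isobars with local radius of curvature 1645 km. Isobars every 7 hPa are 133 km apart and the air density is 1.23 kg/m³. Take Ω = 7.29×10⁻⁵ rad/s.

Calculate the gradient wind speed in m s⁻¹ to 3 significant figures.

Coriolis parameter at 38°N:
f = 2Ω sin φ = 2 × 7.29×10⁻⁵ × sin 38° = 8.98×10⁻⁵ s⁻¹
Pressure gradient: |∂P/∂n| = 700 Pa / 133000 m = 5.26×10⁻³ Pa/m
Geostrophic speed: V_g = |∂P/∂n|/(fρ) = 5.26×10⁻³/(8.98×10⁻⁵ × 1.23) = 47.7 m/s
Around a low, centrifugal force acts outward with Coriolis, so pressure-gradient force balances both:
(1/ρ)|∂P/∂n| = fV + V²/R  →  V² + fR·V − fR·V_g = 0
With fR = 8.98×10⁻⁵ × 1645×10³ m = 148 m/s:
V = [−fR + √((fR)² + 4 fR V_g)]/2 = [−148 + √(148² + 4×148×47.7)]/2 = 37.9 m/s
Subgeostrophic (V < V_g = 47.7 m/s), as expected around a low.

37.9 m s⁻¹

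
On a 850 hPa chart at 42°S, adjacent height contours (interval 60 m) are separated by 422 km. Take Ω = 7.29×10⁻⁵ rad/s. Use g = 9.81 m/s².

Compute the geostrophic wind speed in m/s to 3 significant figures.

Coriolis parameter at 42°S:
f = 2Ω sin φ = 2 × 7.29×10⁻⁵ × sin 42° = 9.76×10⁻⁵ s⁻¹
Height gradient: |∂Z/∂n| = 60 m / 422000 m = 1.42×10⁻⁴
On a pressure surface, geostrophic balance gives V_g = (g/f)|∂Z/∂n|:
V_g = 9.81 × 1.42×10⁻⁴ / 9.76×10⁻⁵ = 14.3 m/s

14.3 m/s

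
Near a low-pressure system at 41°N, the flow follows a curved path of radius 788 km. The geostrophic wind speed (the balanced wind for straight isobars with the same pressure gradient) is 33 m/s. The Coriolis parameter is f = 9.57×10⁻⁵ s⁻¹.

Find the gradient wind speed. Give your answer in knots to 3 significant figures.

Around a low, centrifugal force acts outward with Coriolis, so pressure-gradient force balances both:
(1/ρ)|∂P/∂n| = fV + V²/R  →  V² + fR·V − fR·V_g = 0
With fR = 9.57×10⁻⁵ × 788×10³ m = 75.4 m/s:
V = [−fR + √((fR)² + 4 fR V_g)]/2 = [−75.4 + √(75.4² + 4×75.4×33)]/2 = 24.8 m/s
Subgeostrophic (V < V_g = 33 m/s), as expected around a low.
Converting: 24.8 m/s × 1.944 = 48.3 knots

48.3 knots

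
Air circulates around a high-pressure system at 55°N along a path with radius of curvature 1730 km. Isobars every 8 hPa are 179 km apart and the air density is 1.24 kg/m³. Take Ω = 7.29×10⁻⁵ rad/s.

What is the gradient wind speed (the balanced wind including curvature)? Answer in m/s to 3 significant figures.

Coriolis parameter at 55°N:
f = 2Ω sin φ = 2 × 7.29×10⁻⁵ × sin 55° = 1.19×10⁻⁴ s⁻¹
Pressure gradient: |∂P/∂n| = 800 Pa / 179000 m = 4.47×10⁻³ Pa/m
Geostrophic speed: V_g = |∂P/∂n|/(fρ) = 4.47×10⁻³/(1.19×10⁻⁴ × 1.24) = 30.2 m/s
Around a high, pressure-gradient force acts outward with centrifugal, so Coriolis balances both:
fV = (1/ρ)|∂P/∂n| + V²/R  →  V² − fR·V + fR·V_g = 0
With fR = 1.19×10⁻⁴ × 1730×10³ m = 207 m/s:
V = [fR − √((fR)² − 4 fR V_g)]/2 = [207 − √(207² − 4×207×30.2)]/2 = 36.7 m/s
Supergeostrophic (V > V_g = 30.2 m/s), as expected around a high.

36.7 m/s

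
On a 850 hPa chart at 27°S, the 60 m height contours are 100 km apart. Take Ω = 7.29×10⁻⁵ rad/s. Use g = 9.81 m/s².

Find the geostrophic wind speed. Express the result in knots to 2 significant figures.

170 knots

Coriolis parameter at 27°S:
f = 2Ω sin φ = 2 × 7.29×10⁻⁵ × sin 27° = 6.62×10⁻⁵ s⁻¹
Height gradient: |∂Z/∂n| = 60 m / 100000 m = 6.00×10⁻⁴
On a pressure surface, geostrophic balance gives V_g = (g/f)|∂Z/∂n|:
V_g = 9.81 × 6.00×10⁻⁴ / 6.62×10⁻⁵ = 88.9 m/s
Converting: 88.9 m/s × 1.944 = 170 knots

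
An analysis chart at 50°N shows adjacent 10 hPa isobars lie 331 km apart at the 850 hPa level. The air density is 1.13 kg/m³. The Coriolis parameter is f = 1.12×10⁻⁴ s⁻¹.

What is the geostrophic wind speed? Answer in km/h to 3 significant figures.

85.9 km/h

Pressure gradient: |∂P/∂n| = 1000 Pa / 331000 m = 3.02×10⁻³ Pa/m
Geostrophic balance (pressure-gradient force = Coriolis force):
V_g = (1/(fρ)) |∂P/∂n| = 3.02×10⁻³ / (1.12×10⁻⁴ × 1.13) = 23.9 m/s
Converting: 23.9 m/s × 3.6 = 85.9 km/h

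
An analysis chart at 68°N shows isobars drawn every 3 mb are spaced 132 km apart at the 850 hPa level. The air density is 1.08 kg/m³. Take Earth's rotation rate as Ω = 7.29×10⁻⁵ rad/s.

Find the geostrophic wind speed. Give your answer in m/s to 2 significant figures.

Coriolis parameter at 68°N:
f = 2Ω sin φ = 2 × 7.29×10⁻⁵ × sin 68° = 1.35×10⁻⁴ s⁻¹
Pressure gradient: |∂P/∂n| = 300 Pa / 132000 m = 2.27×10⁻³ Pa/m
Geostrophic balance (pressure-gradient force = Coriolis force):
V_g = (1/(fρ)) |∂P/∂n| = 2.27×10⁻³ / (1.35×10⁻⁴ × 1.08) = 15.6 m/s

16 m/s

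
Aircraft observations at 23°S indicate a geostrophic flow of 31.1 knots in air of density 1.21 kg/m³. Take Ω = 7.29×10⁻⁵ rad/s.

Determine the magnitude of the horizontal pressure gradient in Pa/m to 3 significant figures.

Coriolis parameter at 23°S:
f = 2Ω sin φ = 2 × 7.29×10⁻⁵ × sin 23° = 5.70×10⁻⁵ s⁻¹
Wind speed in SI: 31.1 knots = 16.0 m/s
Geostrophic balance rearranged: |∂P/∂n| = f ρ V_g
|∂P/∂n| = 5.70×10⁻⁵ × 1.21 × 16.0 = 1.10×10⁻³ Pa/m

1.10×10⁻³ Pa/m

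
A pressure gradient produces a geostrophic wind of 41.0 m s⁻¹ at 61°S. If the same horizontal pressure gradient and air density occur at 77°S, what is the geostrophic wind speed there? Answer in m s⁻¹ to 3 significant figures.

With the same pressure gradient and density, V_g ∝ 1/f ∝ 1/sin φ.
V₂ = V₁ · sin φ₁ / sin φ₂ = 41.0 × sin 61° / sin 77°
V₂ = 41.0 × 0.8746/0.9744 = 36.8 m s⁻¹

36.8 m s⁻¹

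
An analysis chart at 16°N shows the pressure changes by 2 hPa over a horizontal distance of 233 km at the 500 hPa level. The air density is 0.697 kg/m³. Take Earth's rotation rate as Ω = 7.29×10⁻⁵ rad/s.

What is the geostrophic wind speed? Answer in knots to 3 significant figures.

59.6 knots

Coriolis parameter at 16°N:
f = 2Ω sin φ = 2 × 7.29×10⁻⁵ × sin 16° = 4.02×10⁻⁵ s⁻¹
Pressure gradient: |∂P/∂n| = 200 Pa / 233000 m = 8.58×10⁻⁴ Pa/m
Geostrophic balance (pressure-gradient force = Coriolis force):
V_g = (1/(fρ)) |∂P/∂n| = 8.58×10⁻⁴ / (4.02×10⁻⁵ × 0.697) = 30.6 m/s
Converting: 30.6 m/s × 1.944 = 59.6 knots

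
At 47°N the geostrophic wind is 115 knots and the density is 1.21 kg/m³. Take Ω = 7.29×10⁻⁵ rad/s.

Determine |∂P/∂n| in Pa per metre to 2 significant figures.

7.6×10⁻³ Pa/m

Coriolis parameter at 47°N:
f = 2Ω sin φ = 2 × 7.29×10⁻⁵ × sin 47° = 1.07×10⁻⁴ s⁻¹
Wind speed in SI: 115 knots = 59.2 m/s
Geostrophic balance rearranged: |∂P/∂n| = f ρ V_g
|∂P/∂n| = 1.07×10⁻⁴ × 1.21 × 59.2 = 7.63×10⁻³ Pa/m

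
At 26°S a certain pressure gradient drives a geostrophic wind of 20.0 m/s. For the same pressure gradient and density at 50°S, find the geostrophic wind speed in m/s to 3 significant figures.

With the same pressure gradient and density, V_g ∝ 1/f ∝ 1/sin φ.
V₂ = V₁ · sin φ₁ / sin φ₂ = 20.0 × sin 26° / sin 50°
V₂ = 20.0 × 0.4384/0.7660 = 11.4 m/s

11.4 m/s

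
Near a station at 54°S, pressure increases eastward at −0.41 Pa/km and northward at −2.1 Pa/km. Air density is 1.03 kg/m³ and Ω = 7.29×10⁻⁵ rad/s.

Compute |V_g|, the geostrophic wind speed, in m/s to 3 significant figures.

Coriolis parameter at 54°S:
f = 2Ω sin φ = 2 × 7.29×10⁻⁵ × sin 54° = 1.18×10⁻⁴ s⁻¹
In the Southern Hemisphere f is negative: f = −1.18×10⁻⁴ s⁻¹.
Component geostrophic relations (x east, y north):
u_g = −(1/(fρ)) ∂P/∂y,  v_g = (1/(fρ)) ∂P/∂x
u_g = −(−2.1×10⁻³)/(−1.18×10⁻⁴ × 1.03) = −17.3 m/s;  v_g = (−0.41×10⁻³)/(−1.18×10⁻⁴ × 1.03) = 3.37 m/s
|V_g| = √(u_g² + v_g²) = 17.6 m/s

17.6 m/s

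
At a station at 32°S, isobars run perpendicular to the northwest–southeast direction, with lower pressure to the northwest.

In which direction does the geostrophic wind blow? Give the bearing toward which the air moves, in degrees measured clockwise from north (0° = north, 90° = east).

The pressure-gradient force points toward the northwest (bearing 315°).
Geostrophic balance: in the Southern Hemisphere the Coriolis force deflects motion to the left, so the geostrophic wind blows 90° to the left of the pressure-gradient force (low pressure on the right).
Rotating 315° by 90° counterclockwise gives 225° — the wind blows toward the southwest.

225°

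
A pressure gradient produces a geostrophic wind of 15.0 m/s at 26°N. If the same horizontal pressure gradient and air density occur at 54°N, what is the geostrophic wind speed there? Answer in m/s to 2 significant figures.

8.1 m/s

With the same pressure gradient and density, V_g ∝ 1/f ∝ 1/sin φ.
V₂ = V₁ · sin φ₁ / sin φ₂ = 15.0 × sin 26° / sin 54°
V₂ = 15.0 × 0.4384/0.8090 = 8.1 m/s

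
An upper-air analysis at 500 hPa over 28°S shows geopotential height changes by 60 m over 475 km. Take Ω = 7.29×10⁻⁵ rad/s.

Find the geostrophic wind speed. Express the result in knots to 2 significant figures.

35 knots

Coriolis parameter at 28°S:
f = 2Ω sin φ = 2 × 7.29×10⁻⁵ × sin 28° = 6.84×10⁻⁵ s⁻¹
Height gradient: |∂Z/∂n| = 60 m / 475000 m = 1.26×10⁻⁴
On a pressure surface, geostrophic balance gives V_g = (g/f)|∂Z/∂n|:
V_g = 9.81 × 1.26×10⁻⁴ / 6.84×10⁻⁵ = 18.1 m/s
Converting: 18.1 m/s × 1.944 = 35 knots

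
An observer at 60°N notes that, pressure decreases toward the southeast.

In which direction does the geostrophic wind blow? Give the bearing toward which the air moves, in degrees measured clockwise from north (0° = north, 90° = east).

225°

The pressure-gradient force points toward the southeast (bearing 135°).
Geostrophic balance: in the Northern Hemisphere the Coriolis force deflects motion to the right, so the geostrophic wind blows 90° to the right of the pressure-gradient force (low pressure on the left).
Rotating 135° by 90° clockwise gives 225° — the wind blows toward the southwest.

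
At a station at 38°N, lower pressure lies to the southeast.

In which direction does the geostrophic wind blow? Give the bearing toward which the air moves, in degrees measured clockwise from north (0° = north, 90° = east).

225°

The pressure-gradient force points toward the southeast (bearing 135°).
Geostrophic balance: in the Northern Hemisphere the Coriolis force deflects motion to the right, so the geostrophic wind blows 90° to the right of the pressure-gradient force (low pressure on the left).
Rotating 135° by 90° clockwise gives 225° — the wind blows toward the southwest.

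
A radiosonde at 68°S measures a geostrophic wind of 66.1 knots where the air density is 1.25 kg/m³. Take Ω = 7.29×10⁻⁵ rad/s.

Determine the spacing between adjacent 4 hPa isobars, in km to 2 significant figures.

Coriolis parameter at 68°S:
f = 2Ω sin φ = 2 × 7.29×10⁻⁵ × sin 68° = 1.35×10⁻⁴ s⁻¹
Wind speed in SI: 66.1 knots = 34.0 m/s
Geostrophic balance rearranged: |∂P/∂n| = f ρ V_g
|∂P/∂n| = 1.35×10⁻⁴ × 1.25 × 34.0 = 5.75×10⁻³ Pa/m
Isobar spacing: Δn = ΔP/|∂P/∂n| = 400 Pa / 5.75×10⁻³ Pa/m = 69612 m ≈ 70 km

70 km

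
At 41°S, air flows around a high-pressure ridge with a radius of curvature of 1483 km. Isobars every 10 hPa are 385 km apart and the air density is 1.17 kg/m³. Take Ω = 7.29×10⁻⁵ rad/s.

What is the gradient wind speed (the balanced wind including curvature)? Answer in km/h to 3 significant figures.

Coriolis parameter at 41°S:
f = 2Ω sin φ = 2 × 7.29×10⁻⁵ × sin 41° = 9.57×10⁻⁵ s⁻¹
Pressure gradient: |∂P/∂n| = 1000 Pa / 385000 m = 2.60×10⁻³ Pa/m
Geostrophic speed: V_g = |∂P/∂n|/(fρ) = 2.60×10⁻³/(9.57×10⁻⁵ × 1.17) = 23.2 m/s
Around a high, pressure-gradient force acts outward with centrifugal, so Coriolis balances both:
fV = (1/ρ)|∂P/∂n| + V²/R  →  V² − fR·V + fR·V_g = 0
With fR = 9.57×10⁻⁵ × 1483×10³ m = 142 m/s:
V = [fR − √((fR)² − 4 fR V_g)]/2 = [142 − √(142² − 4×142×23.2)]/2 = 29.2 m/s
Supergeostrophic (V > V_g = 23.2 m/s), as expected around a high.
Converting: 29.2 m/s × 3.6 = 105 km/h

105 km/h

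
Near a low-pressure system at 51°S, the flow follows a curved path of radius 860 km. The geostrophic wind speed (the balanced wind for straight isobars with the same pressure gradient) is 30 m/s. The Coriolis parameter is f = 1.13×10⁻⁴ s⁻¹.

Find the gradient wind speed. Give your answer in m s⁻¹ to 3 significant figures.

24.0 m s⁻¹

Around a low, centrifugal force acts outward with Coriolis, so pressure-gradient force balances both:
(1/ρ)|∂P/∂n| = fV + V²/R  →  V² + fR·V − fR·V_g = 0
With fR = 1.13×10⁻⁴ × 860×10³ m = 97.2 m/s:
V = [−fR + √((fR)² + 4 fR V_g)]/2 = [−97.2 + √(97.2² + 4×97.2×30)]/2 = 24 m/s
Subgeostrophic (V < V_g = 30 m/s), as expected around a low.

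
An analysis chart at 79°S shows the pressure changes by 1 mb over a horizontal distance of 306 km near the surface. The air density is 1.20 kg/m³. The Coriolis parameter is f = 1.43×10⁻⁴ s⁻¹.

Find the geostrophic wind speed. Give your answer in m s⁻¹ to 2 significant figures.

1.9 m s⁻¹

Pressure gradient: |∂P/∂n| = 100 Pa / 306000 m = 3.27×10⁻⁴ Pa/m
Geostrophic balance (pressure-gradient force = Coriolis force):
V_g = (1/(fρ)) |∂P/∂n| = 3.27×10⁻⁴ / (1.43×10⁻⁴ × 1.20) = 1.90 m/s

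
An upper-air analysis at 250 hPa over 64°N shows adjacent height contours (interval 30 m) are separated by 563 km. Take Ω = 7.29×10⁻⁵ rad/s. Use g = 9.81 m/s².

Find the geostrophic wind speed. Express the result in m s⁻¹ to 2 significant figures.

4.0 m s⁻¹

Coriolis parameter at 64°N:
f = 2Ω sin φ = 2 × 7.29×10⁻⁵ × sin 64° = 1.31×10⁻⁴ s⁻¹
Height gradient: |∂Z/∂n| = 30 m / 563000 m = 5.33×10⁻⁵
On a pressure surface, geostrophic balance gives V_g = (g/f)|∂Z/∂n|:
V_g = 9.81 × 5.33×10⁻⁵ / 1.31×10⁻⁴ = 3.99 m/s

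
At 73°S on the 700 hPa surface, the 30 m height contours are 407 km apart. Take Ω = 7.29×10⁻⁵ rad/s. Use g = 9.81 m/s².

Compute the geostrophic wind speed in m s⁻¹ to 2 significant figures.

Coriolis parameter at 73°S:
f = 2Ω sin φ = 2 × 7.29×10⁻⁵ × sin 73° = 1.39×10⁻⁴ s⁻¹
Height gradient: |∂Z/∂n| = 30 m / 407000 m = 7.37×10⁻⁵
On a pressure surface, geostrophic balance gives V_g = (g/f)|∂Z/∂n|:
V_g = 9.81 × 7.37×10⁻⁵ / 1.39×10⁻⁴ = 5.19 m/s

5.2 m s⁻¹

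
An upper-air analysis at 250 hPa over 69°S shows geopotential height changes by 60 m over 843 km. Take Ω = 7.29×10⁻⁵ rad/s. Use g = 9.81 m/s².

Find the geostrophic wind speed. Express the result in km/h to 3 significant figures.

18.5 km/h

Coriolis parameter at 69°S:
f = 2Ω sin φ = 2 × 7.29×10⁻⁵ × sin 69° = 1.36×10⁻⁴ s⁻¹
Height gradient: |∂Z/∂n| = 60 m / 843000 m = 7.12×10⁻⁵
On a pressure surface, geostrophic balance gives V_g = (g/f)|∂Z/∂n|:
V_g = 9.81 × 7.12×10⁻⁵ / 1.36×10⁻⁴ = 5.13 m/s
Converting: 5.13 m/s × 3.6 = 18.5 km/h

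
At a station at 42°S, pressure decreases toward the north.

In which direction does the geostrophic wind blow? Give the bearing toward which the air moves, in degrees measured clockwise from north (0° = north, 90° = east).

The pressure-gradient force points toward the north (bearing 000°).
Geostrophic balance: in the Southern Hemisphere the Coriolis force deflects motion to the left, so the geostrophic wind blows 90° to the left of the pressure-gradient force (low pressure on the right).
Rotating 000° by 90° counterclockwise gives 270° — the wind blows toward the west.

270°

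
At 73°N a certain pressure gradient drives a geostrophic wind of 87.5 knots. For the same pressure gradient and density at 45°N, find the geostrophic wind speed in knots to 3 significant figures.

118 knots

With the same pressure gradient and density, V_g ∝ 1/f ∝ 1/sin φ.
V₂ = V₁ · sin φ₁ / sin φ₂ = 87.5 × sin 73° / sin 45°
V₂ = 87.5 × 0.9563/0.7071 = 118 knots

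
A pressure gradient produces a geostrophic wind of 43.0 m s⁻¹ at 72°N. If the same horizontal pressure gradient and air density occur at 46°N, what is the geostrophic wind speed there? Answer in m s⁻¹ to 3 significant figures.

With the same pressure gradient and density, V_g ∝ 1/f ∝ 1/sin φ.
V₂ = V₁ · sin φ₁ / sin φ₂ = 43.0 × sin 72° / sin 46°
V₂ = 43.0 × 0.9511/0.7193 = 56.9 m s⁻¹

56.9 m s⁻¹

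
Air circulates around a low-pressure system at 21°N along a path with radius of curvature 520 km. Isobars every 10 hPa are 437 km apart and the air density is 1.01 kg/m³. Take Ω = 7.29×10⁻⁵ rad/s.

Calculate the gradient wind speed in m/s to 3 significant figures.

23.3 m/s

Coriolis parameter at 21°N:
f = 2Ω sin φ = 2 × 7.29×10⁻⁵ × sin 21° = 5.23×10⁻⁵ s⁻¹
Pressure gradient: |∂P/∂n| = 1000 Pa / 437000 m = 2.29×10⁻³ Pa/m
Geostrophic speed: V_g = |∂P/∂n|/(fρ) = 2.29×10⁻³/(5.23×10⁻⁵ × 1.01) = 43.4 m/s
Around a low, centrifugal force acts outward with Coriolis, so pressure-gradient force balances both:
(1/ρ)|∂P/∂n| = fV + V²/R  →  V² + fR·V − fR·V_g = 0
With fR = 5.23×10⁻⁵ × 520×10³ m = 27.2 m/s:
V = [−fR + √((fR)² + 4 fR V_g)]/2 = [−27.2 + √(27.2² + 4×27.2×43.4)]/2 = 23.3 m/s
Subgeostrophic (V < V_g = 43.4 m/s), as expected around a low.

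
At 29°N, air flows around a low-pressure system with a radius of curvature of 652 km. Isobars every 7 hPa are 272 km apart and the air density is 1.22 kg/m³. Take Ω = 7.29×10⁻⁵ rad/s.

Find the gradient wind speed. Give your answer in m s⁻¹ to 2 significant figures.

Coriolis parameter at 29°N:
f = 2Ω sin φ = 2 × 7.29×10⁻⁵ × sin 29° = 7.07×10⁻⁵ s⁻¹
Pressure gradient: |∂P/∂n| = 700 Pa / 272000 m = 2.57×10⁻³ Pa/m
Geostrophic speed: V_g = |∂P/∂n|/(fρ) = 2.57×10⁻³/(7.07×10⁻⁵ × 1.22) = 29.8 m/s
Around a low, centrifugal force acts outward with Coriolis, so pressure-gradient force balances both:
(1/ρ)|∂P/∂n| = fV + V²/R  →  V² + fR·V − fR·V_g = 0
With fR = 7.07×10⁻⁵ × 652×10³ m = 46.1 m/s:
V = [−fR + √((fR)² + 4 fR V_g)]/2 = [−46.1 + √(46.1² + 4×46.1×29.8)]/2 = 20.6 m/s
Subgeostrophic (V < V_g = 29.8 m/s), as expected around a low.

21 m s⁻¹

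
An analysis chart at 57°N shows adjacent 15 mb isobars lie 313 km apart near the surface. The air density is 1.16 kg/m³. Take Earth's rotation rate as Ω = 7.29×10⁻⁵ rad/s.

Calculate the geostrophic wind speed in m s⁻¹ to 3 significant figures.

33.8 m s⁻¹

Coriolis parameter at 57°N:
f = 2Ω sin φ = 2 × 7.29×10⁻⁵ × sin 57° = 1.22×10⁻⁴ s⁻¹
Pressure gradient: |∂P/∂n| = 1500 Pa / 313000 m = 4.79×10⁻³ Pa/m
Geostrophic balance (pressure-gradient force = Coriolis force):
V_g = (1/(fρ)) |∂P/∂n| = 4.79×10⁻³ / (1.22×10⁻⁴ × 1.16) = 33.8 m/s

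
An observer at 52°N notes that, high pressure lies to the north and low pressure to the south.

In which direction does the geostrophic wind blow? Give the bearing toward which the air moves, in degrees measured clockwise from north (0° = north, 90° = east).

270°

The pressure-gradient force points toward the south (bearing 180°).
Geostrophic balance: in the Northern Hemisphere the Coriolis force deflects motion to the right, so the geostrophic wind blows 90° to the right of the pressure-gradient force (low pressure on the left).
Rotating 180° by 90° clockwise gives 270° — the wind blows toward the west.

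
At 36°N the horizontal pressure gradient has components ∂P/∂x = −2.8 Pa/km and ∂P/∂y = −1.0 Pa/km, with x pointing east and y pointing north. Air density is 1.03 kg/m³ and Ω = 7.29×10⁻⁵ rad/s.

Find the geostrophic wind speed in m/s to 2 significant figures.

34 m/s

Coriolis parameter at 36°N:
f = 2Ω sin φ = 2 × 7.29×10⁻⁵ × sin 36° = 8.57×10⁻⁵ s⁻¹
Component geostrophic relations (x east, y north):
u_g = −(1/(fρ)) ∂P/∂y,  v_g = (1/(fρ)) ∂P/∂x
u_g = −(−1.0×10⁻³)/(8.57×10⁻⁵ × 1.03) = 11.3 m/s;  v_g = (−2.8×10⁻³)/(8.57×10⁻⁵ × 1.03) = −31.7 m/s
|V_g| = √(u_g² + v_g²) = 33.7 m/s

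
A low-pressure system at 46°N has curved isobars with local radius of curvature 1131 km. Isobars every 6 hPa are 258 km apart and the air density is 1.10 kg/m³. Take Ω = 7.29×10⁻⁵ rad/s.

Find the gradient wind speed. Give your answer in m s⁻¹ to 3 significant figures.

17.6 m s⁻¹

Coriolis parameter at 46°N:
f = 2Ω sin φ = 2 × 7.29×10⁻⁵ × sin 46° = 1.05×10⁻⁴ s⁻¹
Pressure gradient: |∂P/∂n| = 600 Pa / 258000 m = 2.33×10⁻³ Pa/m
Geostrophic speed: V_g = |∂P/∂n|/(fρ) = 2.33×10⁻³/(1.05×10⁻⁴ × 1.10) = 20.2 m/s
Around a low, centrifugal force acts outward with Coriolis, so pressure-gradient force balances both:
(1/ρ)|∂P/∂n| = fV + V²/R  →  V² + fR·V − fR·V_g = 0
With fR = 1.05×10⁻⁴ × 1131×10³ m = 119 m/s:
V = [−fR + √((fR)² + 4 fR V_g)]/2 = [−119 + √(119² + 4×119×20.2)]/2 = 17.6 m/s
Subgeostrophic (V < V_g = 20.2 m/s), as expected around a low.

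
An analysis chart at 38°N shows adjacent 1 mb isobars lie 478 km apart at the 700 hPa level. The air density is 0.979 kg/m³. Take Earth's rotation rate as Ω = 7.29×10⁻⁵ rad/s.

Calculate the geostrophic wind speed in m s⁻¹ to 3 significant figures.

2.38 m s⁻¹

Coriolis parameter at 38°N:
f = 2Ω sin φ = 2 × 7.29×10⁻⁵ × sin 38° = 8.98×10⁻⁵ s⁻¹
Pressure gradient: |∂P/∂n| = 100 Pa / 478000 m = 2.09×10⁻⁴ Pa/m
Geostrophic balance (pressure-gradient force = Coriolis force):
V_g = (1/(fρ)) |∂P/∂n| = 2.09×10⁻⁴ / (8.98×10⁻⁵ × 0.979) = 2.38 m/s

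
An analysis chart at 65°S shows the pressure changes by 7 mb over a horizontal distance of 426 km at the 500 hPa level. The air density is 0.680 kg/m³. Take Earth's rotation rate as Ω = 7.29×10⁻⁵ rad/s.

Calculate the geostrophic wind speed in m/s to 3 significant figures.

18.3 m/s

Coriolis parameter at 65°S:
f = 2Ω sin φ = 2 × 7.29×10⁻⁵ × sin 65° = 1.32×10⁻⁴ s⁻¹
Pressure gradient: |∂P/∂n| = 700 Pa / 426000 m = 1.64×10⁻³ Pa/m
Geostrophic balance (pressure-gradient force = Coriolis force):
V_g = (1/(fρ)) |∂P/∂n| = 1.64×10⁻³ / (1.32×10⁻⁴ × 0.680) = 18.3 m/s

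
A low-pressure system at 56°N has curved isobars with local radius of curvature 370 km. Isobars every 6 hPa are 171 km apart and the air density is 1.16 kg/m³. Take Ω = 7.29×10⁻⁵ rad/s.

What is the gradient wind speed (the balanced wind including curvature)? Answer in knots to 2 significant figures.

Coriolis parameter at 56°N:
f = 2Ω sin φ = 2 × 7.29×10⁻⁵ × sin 56° = 1.21×10⁻⁴ s⁻¹
Pressure gradient: |∂P/∂n| = 600 Pa / 171000 m = 3.51×10⁻³ Pa/m
Geostrophic speed: V_g = |∂P/∂n|/(fρ) = 3.51×10⁻³/(1.21×10⁻⁴ × 1.16) = 25.0 m/s
Around a low, centrifugal force acts outward with Coriolis, so pressure-gradient force balances both:
(1/ρ)|∂P/∂n| = fV + V²/R  →  V² + fR·V − fR·V_g = 0
With fR = 1.21×10⁻⁴ × 370×10³ m = 44.7 m/s:
V = [−fR + √((fR)² + 4 fR V_g)]/2 = [−44.7 + √(44.7² + 4×44.7×25)]/2 = 17.9 m/s
Subgeostrophic (V < V_g = 25 m/s), as expected around a low.
Converting: 17.9 m/s × 1.944 = 35 knots

35 knots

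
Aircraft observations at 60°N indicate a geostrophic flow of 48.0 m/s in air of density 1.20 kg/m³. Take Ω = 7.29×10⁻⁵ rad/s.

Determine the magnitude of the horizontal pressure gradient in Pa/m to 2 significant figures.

7.3×10⁻³ Pa/m

Coriolis parameter at 60°N:
f = 2Ω sin φ = 2 × 7.29×10⁻⁵ × sin 60° = 1.26×10⁻⁴ s⁻¹
Geostrophic balance rearranged: |∂P/∂n| = f ρ V_g
|∂P/∂n| = 1.26×10⁻⁴ × 1.20 × 48.0 = 7.27×10⁻³ Pa/m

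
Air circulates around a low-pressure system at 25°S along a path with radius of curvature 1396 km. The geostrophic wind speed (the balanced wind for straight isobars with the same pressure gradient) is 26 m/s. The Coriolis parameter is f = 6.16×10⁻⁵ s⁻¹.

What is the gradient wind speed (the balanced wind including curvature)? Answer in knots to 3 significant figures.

Around a low, centrifugal force acts outward with Coriolis, so pressure-gradient force balances both:
(1/ρ)|∂P/∂n| = fV + V²/R  →  V² + fR·V − fR·V_g = 0
With fR = 6.16×10⁻⁵ × 1396×10³ m = 86.0 m/s:
V = [−fR + √((fR)² + 4 fR V_g)]/2 = [−86.0 + √(86.0² + 4×86.0×26)]/2 = 20.9 m/s
Subgeostrophic (V < V_g = 26 m/s), as expected around a low.
Converting: 20.9 m/s × 1.944 = 40.7 knots

40.7 knots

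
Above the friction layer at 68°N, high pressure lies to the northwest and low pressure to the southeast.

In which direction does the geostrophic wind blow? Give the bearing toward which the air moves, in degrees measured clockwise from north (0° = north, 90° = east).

225°

The pressure-gradient force points toward the southeast (bearing 135°).
Geostrophic balance: in the Northern Hemisphere the Coriolis force deflects motion to the right, so the geostrophic wind blows 90° to the right of the pressure-gradient force (low pressure on the left).
Rotating 135° by 90° clockwise gives 225° — the wind blows toward the southwest.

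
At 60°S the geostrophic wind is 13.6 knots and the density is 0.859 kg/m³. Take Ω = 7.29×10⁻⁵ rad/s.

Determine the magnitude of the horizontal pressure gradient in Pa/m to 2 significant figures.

7.6×10⁻⁴ Pa/m

Coriolis parameter at 60°S:
f = 2Ω sin φ = 2 × 7.29×10⁻⁵ × sin 60° = 1.26×10⁻⁴ s⁻¹
Wind speed in SI: 13.6 knots = 7.00 m/s
Geostrophic balance rearranged: |∂P/∂n| = f ρ V_g
|∂P/∂n| = 1.26×10⁻⁴ × 0.859 × 7.00 = 7.59×10⁻⁴ Pa/m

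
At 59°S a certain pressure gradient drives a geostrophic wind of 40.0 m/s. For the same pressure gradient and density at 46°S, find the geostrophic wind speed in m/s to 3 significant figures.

47.7 m/s

With the same pressure gradient and density, V_g ∝ 1/f ∝ 1/sin φ.
V₂ = V₁ · sin φ₁ / sin φ₂ = 40.0 × sin 59° / sin 46°
V₂ = 40.0 × 0.8572/0.7193 = 47.7 m/s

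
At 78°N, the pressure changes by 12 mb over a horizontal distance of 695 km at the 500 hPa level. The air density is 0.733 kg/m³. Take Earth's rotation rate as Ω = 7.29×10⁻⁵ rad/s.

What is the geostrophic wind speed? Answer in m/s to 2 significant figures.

17 m/s

Coriolis parameter at 78°N:
f = 2Ω sin φ = 2 × 7.29×10⁻⁵ × sin 78° = 1.43×10⁻⁴ s⁻¹
Pressure gradient: |∂P/∂n| = 1200 Pa / 695000 m = 1.73×10⁻³ Pa/m
Geostrophic balance (pressure-gradient force = Coriolis force):
V_g = (1/(fρ)) |∂P/∂n| = 1.73×10⁻³ / (1.43×10⁻⁴ × 0.733) = 16.5 m/s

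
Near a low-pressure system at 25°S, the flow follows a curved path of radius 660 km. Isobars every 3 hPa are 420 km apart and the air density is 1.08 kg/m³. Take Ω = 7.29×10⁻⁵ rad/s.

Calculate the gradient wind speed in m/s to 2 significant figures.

Coriolis parameter at 25°S:
f = 2Ω sin φ = 2 × 7.29×10⁻⁵ × sin 25° = 6.16×10⁻⁵ s⁻¹
Pressure gradient: |∂P/∂n| = 300 Pa / 420000 m = 7.14×10⁻⁴ Pa/m
Geostrophic speed: V_g = |∂P/∂n|/(fρ) = 7.14×10⁻⁴/(6.16×10⁻⁵ × 1.08) = 10.7 m/s
Around a low, centrifugal force acts outward with Coriolis, so pressure-gradient force balances both:
(1/ρ)|∂P/∂n| = fV + V²/R  →  V² + fR·V − fR·V_g = 0
With fR = 6.16×10⁻⁵ × 660×10³ m = 40.7 m/s:
V = [−fR + √((fR)² + 4 fR V_g)]/2 = [−40.7 + √(40.7² + 4×40.7×10.7)]/2 = 8.82 m/s
Subgeostrophic (V < V_g = 10.7 m/s), as expected around a low.

8.8 m/s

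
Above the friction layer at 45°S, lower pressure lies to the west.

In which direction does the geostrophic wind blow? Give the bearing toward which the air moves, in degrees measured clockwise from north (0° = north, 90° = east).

The pressure-gradient force points toward the west (bearing 270°).
Geostrophic balance: in the Southern Hemisphere the Coriolis force deflects motion to the left, so the geostrophic wind blows 90° to the left of the pressure-gradient force (low pressure on the right).
Rotating 270° by 90° counterclockwise gives 180° — the wind blows toward the south.

180°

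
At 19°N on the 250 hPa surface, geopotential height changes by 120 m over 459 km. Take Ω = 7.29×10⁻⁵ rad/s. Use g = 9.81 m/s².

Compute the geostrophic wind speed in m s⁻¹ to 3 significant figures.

54.0 m s⁻¹

Coriolis parameter at 19°N:
f = 2Ω sin φ = 2 × 7.29×10⁻⁵ × sin 19° = 4.75×10⁻⁵ s⁻¹
Height gradient: |∂Z/∂n| = 120 m / 459000 m = 2.61×10⁻⁴
On a pressure surface, geostrophic balance gives V_g = (g/f)|∂Z/∂n|:
V_g = 9.81 × 2.61×10⁻⁴ / 4.75×10⁻⁵ = 54.0 m/s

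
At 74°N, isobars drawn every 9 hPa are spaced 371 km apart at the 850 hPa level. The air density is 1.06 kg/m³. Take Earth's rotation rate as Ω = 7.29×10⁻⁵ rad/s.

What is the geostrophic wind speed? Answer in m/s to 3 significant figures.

16.3 m/s

Coriolis parameter at 74°N:
f = 2Ω sin φ = 2 × 7.29×10⁻⁵ × sin 74° = 1.40×10⁻⁴ s⁻¹
Pressure gradient: |∂P/∂n| = 900 Pa / 371000 m = 2.43×10⁻³ Pa/m
Geostrophic balance (pressure-gradient force = Coriolis force):
V_g = (1/(fρ)) |∂P/∂n| = 2.43×10⁻³ / (1.40×10⁻⁴ × 1.06) = 16.3 m/s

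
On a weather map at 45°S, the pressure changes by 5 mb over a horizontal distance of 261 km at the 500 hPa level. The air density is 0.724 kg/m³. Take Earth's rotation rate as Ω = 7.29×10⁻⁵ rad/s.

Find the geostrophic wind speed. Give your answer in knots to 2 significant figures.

Coriolis parameter at 45°S:
f = 2Ω sin φ = 2 × 7.29×10⁻⁵ × sin 45° = 1.03×10⁻⁴ s⁻¹
Pressure gradient: |∂P/∂n| = 500 Pa / 261000 m = 1.92×10⁻³ Pa/m
Geostrophic balance (pressure-gradient force = Coriolis force):
V_g = (1/(fρ)) |∂P/∂n| = 1.92×10⁻³ / (1.03×10⁻⁴ × 0.724) = 25.7 m/s
Converting: 25.7 m/s × 1.944 = 50 knots

50 knots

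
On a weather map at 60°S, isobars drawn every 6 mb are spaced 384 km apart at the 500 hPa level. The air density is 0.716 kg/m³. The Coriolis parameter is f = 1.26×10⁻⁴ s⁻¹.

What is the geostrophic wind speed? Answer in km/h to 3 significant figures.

Pressure gradient: |∂P/∂n| = 600 Pa / 384000 m = 1.56×10⁻³ Pa/m
Geostrophic balance (pressure-gradient force = Coriolis force):
V_g = (1/(fρ)) |∂P/∂n| = 1.56×10⁻³ / (1.26×10⁻⁴ × 0.716) = 17.3 m/s
Converting: 17.3 m/s × 3.6 = 62.4 km/h

62.4 km/h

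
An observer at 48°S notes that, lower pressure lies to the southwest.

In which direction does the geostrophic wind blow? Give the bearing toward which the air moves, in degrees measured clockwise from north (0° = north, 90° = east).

The pressure-gradient force points toward the southwest (bearing 225°).
Geostrophic balance: in the Southern Hemisphere the Coriolis force deflects motion to the left, so the geostrophic wind blows 90° to the left of the pressure-gradient force (low pressure on the right).
Rotating 225° by 90° counterclockwise gives 135° — the wind blows toward the southeast.

135°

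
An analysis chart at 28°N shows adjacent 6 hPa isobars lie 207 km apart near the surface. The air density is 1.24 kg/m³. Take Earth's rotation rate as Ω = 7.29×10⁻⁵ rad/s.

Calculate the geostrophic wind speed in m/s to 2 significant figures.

34 m/s

Coriolis parameter at 28°N:
f = 2Ω sin φ = 2 × 7.29×10⁻⁵ × sin 28° = 6.84×10⁻⁵ s⁻¹
Pressure gradient: |∂P/∂n| = 600 Pa / 207000 m = 2.90×10⁻³ Pa/m
Geostrophic balance (pressure-gradient force = Coriolis force):
V_g = (1/(fρ)) |∂P/∂n| = 2.90×10⁻³ / (6.84×10⁻⁵ × 1.24) = 34.2 m/s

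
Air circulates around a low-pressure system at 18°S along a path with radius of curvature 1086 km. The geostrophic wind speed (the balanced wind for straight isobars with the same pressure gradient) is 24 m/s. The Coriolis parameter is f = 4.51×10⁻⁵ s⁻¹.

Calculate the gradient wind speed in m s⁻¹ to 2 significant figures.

18 m s⁻¹

Around a low, centrifugal force acts outward with Coriolis, so pressure-gradient force balances both:
(1/ρ)|∂P/∂n| = fV + V²/R  →  V² + fR·V − fR·V_g = 0
With fR = 4.51×10⁻⁵ × 1086×10³ m = 49.0 m/s:
V = [−fR + √((fR)² + 4 fR V_g)]/2 = [−49.0 + √(49.0² + 4×49.0×24)]/2 = 17.6 m/s
Subgeostrophic (V < V_g = 24 m/s), as expected around a low.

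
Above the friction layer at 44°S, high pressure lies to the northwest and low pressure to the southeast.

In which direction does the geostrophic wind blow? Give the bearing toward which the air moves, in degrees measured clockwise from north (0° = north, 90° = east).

The pressure-gradient force points toward the southeast (bearing 135°).
Geostrophic balance: in the Southern Hemisphere the Coriolis force deflects motion to the left, so the geostrophic wind blows 90° to the left of the pressure-gradient force (low pressure on the right).
Rotating 135° by 90° counterclockwise gives 045° — the wind blows toward the northeast.

045°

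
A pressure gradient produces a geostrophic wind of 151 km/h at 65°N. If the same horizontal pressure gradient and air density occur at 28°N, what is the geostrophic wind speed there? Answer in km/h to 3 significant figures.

With the same pressure gradient and density, V_g ∝ 1/f ∝ 1/sin φ.
V₂ = V₁ · sin φ₁ / sin φ₂ = 151 × sin 65° / sin 28°
V₂ = 151 × 0.9063/0.4695 = 292 km/h

292 km/h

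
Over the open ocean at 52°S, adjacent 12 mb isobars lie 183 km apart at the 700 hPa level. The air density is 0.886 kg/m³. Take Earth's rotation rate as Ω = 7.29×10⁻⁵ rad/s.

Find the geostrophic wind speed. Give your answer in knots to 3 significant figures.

Coriolis parameter at 52°S:
f = 2Ω sin φ = 2 × 7.29×10⁻⁵ × sin 52° = 1.15×10⁻⁴ s⁻¹
Pressure gradient: |∂P/∂n| = 1200 Pa / 183000 m = 6.56×10⁻³ Pa/m
Geostrophic balance (pressure-gradient force = Coriolis force):
V_g = (1/(fρ)) |∂P/∂n| = 6.56×10⁻³ / (1.15×10⁻⁴ × 0.886) = 64.4 m/s
Converting: 64.4 m/s × 1.944 = 125 knots

125 knots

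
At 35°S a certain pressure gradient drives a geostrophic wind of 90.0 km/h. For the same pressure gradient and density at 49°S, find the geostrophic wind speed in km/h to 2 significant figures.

68 km/h

With the same pressure gradient and density, V_g ∝ 1/f ∝ 1/sin φ.
V₂ = V₁ · sin φ₁ / sin φ₂ = 90.0 × sin 35° / sin 49°
V₂ = 90.0 × 0.5736/0.7547 = 68 km/h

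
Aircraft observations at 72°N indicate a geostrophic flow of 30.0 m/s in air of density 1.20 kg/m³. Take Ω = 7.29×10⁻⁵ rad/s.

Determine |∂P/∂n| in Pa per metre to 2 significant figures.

Coriolis parameter at 72°N:
f = 2Ω sin φ = 2 × 7.29×10⁻⁵ × sin 72° = 1.39×10⁻⁴ s⁻¹
Geostrophic balance rearranged: |∂P/∂n| = f ρ V_g
|∂P/∂n| = 1.39×10⁻⁴ × 1.20 × 30.0 = 4.99×10⁻³ Pa/m

5.0×10⁻³ Pa/m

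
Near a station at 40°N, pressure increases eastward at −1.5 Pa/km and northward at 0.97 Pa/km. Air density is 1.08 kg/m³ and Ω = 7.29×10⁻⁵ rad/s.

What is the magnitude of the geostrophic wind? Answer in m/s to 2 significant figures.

18 m/s

Coriolis parameter at 40°N:
f = 2Ω sin φ = 2 × 7.29×10⁻⁵ × sin 40° = 9.37×10⁻⁵ s⁻¹
Component geostrophic relations (x east, y north):
u_g = −(1/(fρ)) ∂P/∂y,  v_g = (1/(fρ)) ∂P/∂x
u_g = −(0.97×10⁻³)/(9.37×10⁻⁵ × 1.08) = −9.58 m/s;  v_g = (−1.5×10⁻³)/(9.37×10⁻⁵ × 1.08) = −14.8 m/s
|V_g| = √(u_g² + v_g²) = 17.6 m/s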